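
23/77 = 0.30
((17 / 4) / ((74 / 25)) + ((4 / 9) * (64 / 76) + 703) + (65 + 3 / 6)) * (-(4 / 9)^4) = -1247680480 / 41511447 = -30.06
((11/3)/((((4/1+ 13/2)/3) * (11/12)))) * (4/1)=32/7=4.57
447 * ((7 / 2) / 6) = 1043 / 4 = 260.75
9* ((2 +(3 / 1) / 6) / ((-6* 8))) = -15 / 32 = -0.47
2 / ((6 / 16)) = 16 / 3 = 5.33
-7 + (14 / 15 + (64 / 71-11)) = -17216 / 1065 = -16.17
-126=-126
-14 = -14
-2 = -2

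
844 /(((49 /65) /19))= 1042340 /49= 21272.24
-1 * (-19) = 19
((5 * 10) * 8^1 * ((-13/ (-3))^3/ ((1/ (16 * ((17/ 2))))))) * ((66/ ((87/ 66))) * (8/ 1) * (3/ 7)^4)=59815902.09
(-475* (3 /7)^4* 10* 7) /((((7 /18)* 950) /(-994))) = 1035180 /343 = 3018.02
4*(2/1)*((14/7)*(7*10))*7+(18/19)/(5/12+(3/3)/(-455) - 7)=5356056440/683183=7839.86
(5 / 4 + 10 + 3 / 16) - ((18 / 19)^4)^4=50841746185329165657207 / 4615062617081938682896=11.02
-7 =-7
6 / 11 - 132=-1446 / 11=-131.45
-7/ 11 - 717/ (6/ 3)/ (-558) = 25/ 4092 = 0.01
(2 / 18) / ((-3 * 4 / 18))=-0.17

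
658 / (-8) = -329 / 4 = -82.25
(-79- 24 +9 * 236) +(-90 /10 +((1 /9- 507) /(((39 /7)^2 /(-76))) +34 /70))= 1558823173 /479115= 3253.55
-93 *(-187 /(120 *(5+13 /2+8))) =5797 /780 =7.43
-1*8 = -8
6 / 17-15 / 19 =-141 / 323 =-0.44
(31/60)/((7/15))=31/28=1.11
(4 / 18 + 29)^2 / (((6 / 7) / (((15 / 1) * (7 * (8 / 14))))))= 4841830 / 81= 59775.68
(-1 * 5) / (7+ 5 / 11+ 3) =-0.48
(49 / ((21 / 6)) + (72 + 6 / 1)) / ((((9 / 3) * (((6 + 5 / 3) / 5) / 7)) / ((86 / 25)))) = 2408 / 5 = 481.60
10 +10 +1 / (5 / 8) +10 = 158 / 5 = 31.60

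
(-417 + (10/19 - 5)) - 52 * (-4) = -4056/19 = -213.47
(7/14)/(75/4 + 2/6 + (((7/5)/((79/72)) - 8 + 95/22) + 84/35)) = 26070/994699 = 0.03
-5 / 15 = -1 / 3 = -0.33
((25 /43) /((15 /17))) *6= 170 /43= 3.95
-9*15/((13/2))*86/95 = -4644/247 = -18.80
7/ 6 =1.17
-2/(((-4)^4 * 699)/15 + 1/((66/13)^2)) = -43560/259827533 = -0.00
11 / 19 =0.58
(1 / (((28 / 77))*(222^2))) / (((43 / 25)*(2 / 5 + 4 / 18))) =0.00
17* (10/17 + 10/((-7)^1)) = -100/7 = -14.29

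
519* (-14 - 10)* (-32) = 398592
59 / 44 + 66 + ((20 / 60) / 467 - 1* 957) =-54842101 / 61644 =-889.66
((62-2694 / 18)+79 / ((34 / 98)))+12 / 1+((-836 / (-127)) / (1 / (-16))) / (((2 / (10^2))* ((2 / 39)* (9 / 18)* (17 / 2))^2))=-12190196714 / 110109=-110710.27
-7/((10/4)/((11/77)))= -2/5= -0.40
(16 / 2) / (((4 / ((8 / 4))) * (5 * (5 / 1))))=4 / 25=0.16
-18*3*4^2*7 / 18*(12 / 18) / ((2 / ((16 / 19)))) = -1792 / 19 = -94.32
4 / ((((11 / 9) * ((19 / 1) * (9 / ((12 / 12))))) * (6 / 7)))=0.02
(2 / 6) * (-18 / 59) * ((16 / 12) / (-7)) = 8 / 413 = 0.02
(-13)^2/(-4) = -169/4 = -42.25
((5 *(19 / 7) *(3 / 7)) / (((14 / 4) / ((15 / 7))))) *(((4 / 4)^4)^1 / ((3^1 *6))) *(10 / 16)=2375 / 19208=0.12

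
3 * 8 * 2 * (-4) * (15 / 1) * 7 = -20160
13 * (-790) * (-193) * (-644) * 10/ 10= -1276478840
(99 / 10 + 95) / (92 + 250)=0.31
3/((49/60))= 180/49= 3.67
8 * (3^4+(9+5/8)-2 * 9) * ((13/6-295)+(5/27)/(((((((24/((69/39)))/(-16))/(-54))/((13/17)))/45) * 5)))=-12543209/102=-122972.64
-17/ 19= -0.89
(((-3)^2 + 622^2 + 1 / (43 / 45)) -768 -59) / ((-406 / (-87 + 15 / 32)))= 45967845027 / 558656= 82282.92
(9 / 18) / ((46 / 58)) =29 / 46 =0.63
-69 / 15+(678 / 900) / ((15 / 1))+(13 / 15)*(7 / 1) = 3413 / 2250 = 1.52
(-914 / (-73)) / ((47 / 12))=10968 / 3431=3.20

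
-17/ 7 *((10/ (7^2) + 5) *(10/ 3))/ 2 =-7225/ 343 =-21.06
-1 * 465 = -465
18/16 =1.12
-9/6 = -3/2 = -1.50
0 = 0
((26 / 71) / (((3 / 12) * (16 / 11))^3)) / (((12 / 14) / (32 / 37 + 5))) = 26283257 / 504384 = 52.11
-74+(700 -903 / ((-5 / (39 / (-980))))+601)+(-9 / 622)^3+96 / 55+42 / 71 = 40196172217993923 / 32889724575400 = 1222.15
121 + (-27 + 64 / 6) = 314 / 3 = 104.67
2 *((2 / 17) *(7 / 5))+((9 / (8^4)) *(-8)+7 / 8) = 51651 / 43520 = 1.19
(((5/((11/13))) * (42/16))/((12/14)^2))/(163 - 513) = -637/10560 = -0.06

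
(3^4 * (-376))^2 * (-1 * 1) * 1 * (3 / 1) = -2782703808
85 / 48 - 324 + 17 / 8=-15365 / 48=-320.10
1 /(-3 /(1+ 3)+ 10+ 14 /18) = 36 /361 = 0.10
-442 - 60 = -502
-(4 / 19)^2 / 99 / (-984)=2 / 4395897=0.00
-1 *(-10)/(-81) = -10/81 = -0.12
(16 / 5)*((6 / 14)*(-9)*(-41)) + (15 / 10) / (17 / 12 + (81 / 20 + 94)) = 52854183 / 104440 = 506.07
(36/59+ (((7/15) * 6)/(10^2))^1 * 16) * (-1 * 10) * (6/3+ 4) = -93648/1475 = -63.49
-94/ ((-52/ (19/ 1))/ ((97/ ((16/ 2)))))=86621/ 208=416.45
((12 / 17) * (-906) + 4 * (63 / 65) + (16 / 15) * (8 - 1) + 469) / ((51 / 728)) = -29551256 / 13005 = -2272.30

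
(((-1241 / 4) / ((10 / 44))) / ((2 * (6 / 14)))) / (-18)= 95557 / 1080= 88.48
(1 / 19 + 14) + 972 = 986.05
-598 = -598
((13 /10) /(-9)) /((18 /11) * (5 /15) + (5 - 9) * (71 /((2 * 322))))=-1.38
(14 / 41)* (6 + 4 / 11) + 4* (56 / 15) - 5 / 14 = 1586311 / 94710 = 16.75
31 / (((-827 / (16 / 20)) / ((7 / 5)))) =-868 / 20675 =-0.04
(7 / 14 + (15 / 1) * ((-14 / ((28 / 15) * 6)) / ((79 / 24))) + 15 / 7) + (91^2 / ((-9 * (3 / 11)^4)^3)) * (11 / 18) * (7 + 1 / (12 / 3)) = -4584698970754529491315 / 15425534190024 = -297214923.92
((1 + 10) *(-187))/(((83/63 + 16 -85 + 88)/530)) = -6868323/128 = -53658.77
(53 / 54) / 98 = 53 / 5292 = 0.01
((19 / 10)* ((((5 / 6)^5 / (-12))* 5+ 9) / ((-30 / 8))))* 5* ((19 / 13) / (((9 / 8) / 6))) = -297530063 / 1705860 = -174.42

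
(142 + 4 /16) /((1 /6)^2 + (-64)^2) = 5121 /147457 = 0.03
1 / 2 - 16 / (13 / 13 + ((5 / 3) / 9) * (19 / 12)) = -9949 / 838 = -11.87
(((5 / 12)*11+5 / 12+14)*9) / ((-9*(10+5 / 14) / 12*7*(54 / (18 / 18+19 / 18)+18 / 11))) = -30932 / 274485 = -0.11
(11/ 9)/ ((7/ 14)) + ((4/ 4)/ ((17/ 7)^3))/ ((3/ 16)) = 124550/ 44217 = 2.82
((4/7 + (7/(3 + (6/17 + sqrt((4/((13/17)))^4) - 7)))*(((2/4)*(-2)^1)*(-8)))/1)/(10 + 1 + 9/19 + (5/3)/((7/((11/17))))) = 225895864/895580205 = 0.25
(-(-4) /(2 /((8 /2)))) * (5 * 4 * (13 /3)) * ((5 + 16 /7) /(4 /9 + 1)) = 24480 /7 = 3497.14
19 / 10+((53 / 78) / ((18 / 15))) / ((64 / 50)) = 175397 / 74880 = 2.34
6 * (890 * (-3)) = -16020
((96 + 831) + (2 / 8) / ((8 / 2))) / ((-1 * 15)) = -14833 / 240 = -61.80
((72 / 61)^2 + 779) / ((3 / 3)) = 2903843 / 3721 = 780.39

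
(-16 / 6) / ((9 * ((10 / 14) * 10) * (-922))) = 14 / 311175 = 0.00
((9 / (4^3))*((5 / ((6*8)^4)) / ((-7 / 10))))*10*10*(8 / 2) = -625 / 8257536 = -0.00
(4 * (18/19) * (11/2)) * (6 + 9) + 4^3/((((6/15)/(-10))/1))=-24460/19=-1287.37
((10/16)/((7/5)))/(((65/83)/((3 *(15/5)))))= 3735/728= 5.13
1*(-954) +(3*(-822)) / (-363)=-114612 / 121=-947.21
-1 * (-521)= 521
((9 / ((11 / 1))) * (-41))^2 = 136161 / 121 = 1125.30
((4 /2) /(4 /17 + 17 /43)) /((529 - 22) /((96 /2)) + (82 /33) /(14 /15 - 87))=332189792 /1103361549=0.30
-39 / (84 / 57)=-741 / 28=-26.46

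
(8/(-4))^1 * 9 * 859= -15462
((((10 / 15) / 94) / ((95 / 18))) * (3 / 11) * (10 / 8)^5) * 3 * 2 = 16875 / 2514688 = 0.01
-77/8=-9.62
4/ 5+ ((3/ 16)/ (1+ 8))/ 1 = 197/ 240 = 0.82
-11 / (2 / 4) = -22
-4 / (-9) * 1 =0.44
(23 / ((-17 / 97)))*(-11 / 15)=24541 / 255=96.24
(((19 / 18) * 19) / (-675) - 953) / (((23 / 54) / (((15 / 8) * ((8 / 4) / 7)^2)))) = -11579311 / 33810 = -342.48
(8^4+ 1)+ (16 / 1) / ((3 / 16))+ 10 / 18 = 37646 / 9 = 4182.89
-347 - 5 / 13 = -4516 / 13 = -347.38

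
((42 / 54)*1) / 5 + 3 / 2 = 149 / 90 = 1.66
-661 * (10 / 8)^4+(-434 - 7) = -526021 / 256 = -2054.77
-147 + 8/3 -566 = -710.33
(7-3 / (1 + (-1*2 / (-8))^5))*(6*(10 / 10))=24618 / 1025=24.02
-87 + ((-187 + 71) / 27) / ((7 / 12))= -5945 / 63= -94.37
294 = 294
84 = 84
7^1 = 7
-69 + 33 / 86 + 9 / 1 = -59.62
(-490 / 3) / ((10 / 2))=-98 / 3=-32.67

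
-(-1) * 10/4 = 5/2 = 2.50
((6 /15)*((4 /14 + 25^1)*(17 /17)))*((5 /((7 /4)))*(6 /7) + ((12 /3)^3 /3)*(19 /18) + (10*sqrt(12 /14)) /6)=118*sqrt(42) /49 + 3897776 /15435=268.14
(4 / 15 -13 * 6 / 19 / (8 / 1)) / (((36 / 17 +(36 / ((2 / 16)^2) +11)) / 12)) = -4777 / 3742145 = -0.00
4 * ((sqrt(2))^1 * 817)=3268 * sqrt(2)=4621.65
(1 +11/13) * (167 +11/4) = 4074/13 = 313.38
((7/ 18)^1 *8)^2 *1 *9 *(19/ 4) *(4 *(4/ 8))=7448/ 9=827.56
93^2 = 8649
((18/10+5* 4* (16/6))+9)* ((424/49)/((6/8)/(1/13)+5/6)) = 1631552/31115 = 52.44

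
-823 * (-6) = 4938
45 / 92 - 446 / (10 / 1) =-20291 / 460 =-44.11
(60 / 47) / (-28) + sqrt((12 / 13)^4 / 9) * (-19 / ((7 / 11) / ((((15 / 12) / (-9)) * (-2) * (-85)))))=4770085 / 23829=200.18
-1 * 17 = -17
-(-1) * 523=523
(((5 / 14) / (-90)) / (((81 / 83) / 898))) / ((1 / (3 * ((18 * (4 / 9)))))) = -149068 / 1701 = -87.64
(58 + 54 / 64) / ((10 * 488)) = 1883 / 156160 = 0.01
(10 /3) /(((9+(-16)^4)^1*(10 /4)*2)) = 2 /196635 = 0.00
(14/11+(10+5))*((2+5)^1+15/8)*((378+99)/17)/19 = 6062193/28424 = 213.28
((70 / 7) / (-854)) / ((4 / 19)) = -95 / 1708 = -0.06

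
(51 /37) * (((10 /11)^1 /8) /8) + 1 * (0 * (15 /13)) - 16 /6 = -103427 /39072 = -2.65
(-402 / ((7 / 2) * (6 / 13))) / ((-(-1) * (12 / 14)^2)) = -6097 / 18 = -338.72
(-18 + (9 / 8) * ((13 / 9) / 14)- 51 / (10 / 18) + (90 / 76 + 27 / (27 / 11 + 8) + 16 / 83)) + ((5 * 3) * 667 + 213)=41079623259 / 4062352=10112.28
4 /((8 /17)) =17 /2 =8.50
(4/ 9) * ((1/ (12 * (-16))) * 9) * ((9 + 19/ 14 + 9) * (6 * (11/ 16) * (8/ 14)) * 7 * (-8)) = 2981/ 56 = 53.23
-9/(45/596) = -596/5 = -119.20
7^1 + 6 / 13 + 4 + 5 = 214 / 13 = 16.46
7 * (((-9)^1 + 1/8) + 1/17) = -8393/136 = -61.71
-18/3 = -6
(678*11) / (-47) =-7458 / 47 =-158.68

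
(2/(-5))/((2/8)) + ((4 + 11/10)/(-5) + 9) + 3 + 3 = 619/50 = 12.38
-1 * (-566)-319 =247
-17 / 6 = -2.83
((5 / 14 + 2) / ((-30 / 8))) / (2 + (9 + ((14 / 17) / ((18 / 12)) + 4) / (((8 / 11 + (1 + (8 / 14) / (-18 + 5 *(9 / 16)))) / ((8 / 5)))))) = -1074910 / 26177389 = -0.04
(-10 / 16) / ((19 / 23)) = -115 / 152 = -0.76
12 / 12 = 1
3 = 3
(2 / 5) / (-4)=-1 / 10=-0.10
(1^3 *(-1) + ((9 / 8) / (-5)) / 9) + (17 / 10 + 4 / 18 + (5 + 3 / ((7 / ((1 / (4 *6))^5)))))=5.90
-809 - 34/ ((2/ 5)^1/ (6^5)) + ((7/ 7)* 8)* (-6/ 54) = -5955929/ 9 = -661769.89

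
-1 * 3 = -3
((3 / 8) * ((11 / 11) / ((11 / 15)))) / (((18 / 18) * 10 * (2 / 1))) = 9 / 352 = 0.03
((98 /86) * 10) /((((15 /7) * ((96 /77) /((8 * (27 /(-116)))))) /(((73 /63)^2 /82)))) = -0.13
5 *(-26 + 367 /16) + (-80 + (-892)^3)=-11355718133 /16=-709732383.31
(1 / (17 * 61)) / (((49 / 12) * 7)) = 12 / 355691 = 0.00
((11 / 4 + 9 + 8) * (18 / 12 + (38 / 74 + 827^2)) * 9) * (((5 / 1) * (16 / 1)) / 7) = 359843463450 / 259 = 1389357001.74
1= 1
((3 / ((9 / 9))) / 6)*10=5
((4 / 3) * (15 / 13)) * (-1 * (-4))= 80 / 13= 6.15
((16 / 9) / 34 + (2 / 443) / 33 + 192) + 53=182703491 / 745569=245.05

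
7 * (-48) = -336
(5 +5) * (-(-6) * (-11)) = -660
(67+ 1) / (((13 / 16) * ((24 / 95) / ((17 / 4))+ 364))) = 439280 / 1910857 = 0.23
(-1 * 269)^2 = 72361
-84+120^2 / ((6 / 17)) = 40716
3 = 3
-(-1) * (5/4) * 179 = 895/4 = 223.75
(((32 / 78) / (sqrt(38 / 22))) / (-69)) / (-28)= 4*sqrt(209) / 357903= 0.00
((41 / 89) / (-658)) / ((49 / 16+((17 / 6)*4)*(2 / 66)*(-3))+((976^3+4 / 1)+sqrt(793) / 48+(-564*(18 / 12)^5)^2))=-28897147519042528 / 39131055231061183967924838211+635008*sqrt(793) / 39131055231061183967924838211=-0.00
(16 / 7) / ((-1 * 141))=-16 / 987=-0.02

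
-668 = -668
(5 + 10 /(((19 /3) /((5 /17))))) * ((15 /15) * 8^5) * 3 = 173506560 /323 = 537172.01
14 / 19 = 0.74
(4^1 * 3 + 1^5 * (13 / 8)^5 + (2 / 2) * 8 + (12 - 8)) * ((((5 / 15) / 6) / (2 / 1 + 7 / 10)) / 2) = 5788625 / 15925248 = 0.36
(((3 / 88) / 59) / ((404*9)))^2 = 1 / 39598123631616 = 0.00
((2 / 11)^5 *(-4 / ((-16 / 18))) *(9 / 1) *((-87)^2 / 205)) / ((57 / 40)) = 26158464 / 125458729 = 0.21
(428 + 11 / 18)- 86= 6167 / 18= 342.61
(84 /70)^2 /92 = 9 /575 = 0.02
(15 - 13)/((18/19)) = 19/9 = 2.11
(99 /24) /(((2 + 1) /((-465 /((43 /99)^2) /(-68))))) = 50132115 /1005856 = 49.84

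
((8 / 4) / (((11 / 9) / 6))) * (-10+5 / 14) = -7290 / 77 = -94.68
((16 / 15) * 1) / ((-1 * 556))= -4 / 2085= -0.00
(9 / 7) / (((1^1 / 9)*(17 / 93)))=7533 / 119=63.30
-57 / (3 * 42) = -19 / 42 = -0.45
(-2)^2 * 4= 16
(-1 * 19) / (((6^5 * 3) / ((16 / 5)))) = -19 / 7290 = -0.00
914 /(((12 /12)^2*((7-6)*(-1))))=-914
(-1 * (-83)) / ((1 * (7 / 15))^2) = 18675 / 49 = 381.12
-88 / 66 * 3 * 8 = -32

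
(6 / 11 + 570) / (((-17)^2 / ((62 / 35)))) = 389112 / 111265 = 3.50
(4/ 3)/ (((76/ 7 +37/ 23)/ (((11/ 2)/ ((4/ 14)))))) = 12397/ 6021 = 2.06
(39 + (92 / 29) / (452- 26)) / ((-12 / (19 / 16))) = -4578031 / 1185984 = -3.86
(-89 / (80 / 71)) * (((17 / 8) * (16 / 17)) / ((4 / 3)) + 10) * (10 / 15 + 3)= -1598707 / 480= -3330.64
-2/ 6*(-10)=10/ 3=3.33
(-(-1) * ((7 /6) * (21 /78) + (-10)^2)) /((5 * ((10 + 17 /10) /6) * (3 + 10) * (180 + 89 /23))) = 359927 /83620017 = 0.00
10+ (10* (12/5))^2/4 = 154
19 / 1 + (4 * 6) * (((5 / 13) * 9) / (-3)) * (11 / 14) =-2.76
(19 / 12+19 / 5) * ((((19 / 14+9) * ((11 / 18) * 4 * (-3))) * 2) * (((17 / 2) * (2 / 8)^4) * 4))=-1751629 / 16128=-108.61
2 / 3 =0.67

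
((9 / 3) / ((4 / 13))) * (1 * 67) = 2613 / 4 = 653.25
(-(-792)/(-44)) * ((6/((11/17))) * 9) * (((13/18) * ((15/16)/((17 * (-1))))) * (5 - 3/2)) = 36855/176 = 209.40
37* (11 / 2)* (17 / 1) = 6919 / 2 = 3459.50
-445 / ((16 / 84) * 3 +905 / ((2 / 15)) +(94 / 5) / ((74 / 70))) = -230510 / 3525433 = -0.07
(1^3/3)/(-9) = -1/27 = -0.04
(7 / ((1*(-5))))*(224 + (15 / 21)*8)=-1608 / 5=-321.60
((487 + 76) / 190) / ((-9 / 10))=-563 / 171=-3.29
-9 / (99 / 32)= -2.91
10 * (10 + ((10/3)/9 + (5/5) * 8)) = 4960/27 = 183.70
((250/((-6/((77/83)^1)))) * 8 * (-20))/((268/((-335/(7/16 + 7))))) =-4400000/4233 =-1039.45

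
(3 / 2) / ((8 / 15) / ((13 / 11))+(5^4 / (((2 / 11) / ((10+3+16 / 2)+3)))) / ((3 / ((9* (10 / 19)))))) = 11115 / 965253344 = 0.00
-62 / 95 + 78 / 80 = 49 / 152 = 0.32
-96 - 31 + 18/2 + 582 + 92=556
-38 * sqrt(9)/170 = -57/85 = -0.67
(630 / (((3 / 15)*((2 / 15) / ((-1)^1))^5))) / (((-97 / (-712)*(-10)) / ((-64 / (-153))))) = 37847250000 / 1649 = 22951637.36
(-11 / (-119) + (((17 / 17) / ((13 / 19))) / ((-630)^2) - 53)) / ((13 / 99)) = -51048594047 / 126699300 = -402.91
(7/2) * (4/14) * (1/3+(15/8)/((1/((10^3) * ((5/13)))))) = 28138/39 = 721.49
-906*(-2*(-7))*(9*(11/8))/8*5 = -1569645/16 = -98102.81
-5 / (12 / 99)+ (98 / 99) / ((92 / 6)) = -125039 / 3036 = -41.19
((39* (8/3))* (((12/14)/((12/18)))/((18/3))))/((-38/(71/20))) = -2769/1330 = -2.08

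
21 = 21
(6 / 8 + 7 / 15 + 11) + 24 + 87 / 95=42331 / 1140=37.13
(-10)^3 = -1000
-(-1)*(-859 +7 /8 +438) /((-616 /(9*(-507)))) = -15336243 /4928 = -3112.06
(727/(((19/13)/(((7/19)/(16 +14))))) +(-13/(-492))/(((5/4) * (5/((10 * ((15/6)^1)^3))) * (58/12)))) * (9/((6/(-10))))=-40210274/429229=-93.68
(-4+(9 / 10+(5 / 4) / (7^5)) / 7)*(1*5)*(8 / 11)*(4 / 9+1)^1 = -20.33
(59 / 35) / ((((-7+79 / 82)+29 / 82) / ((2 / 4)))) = -2419 / 16310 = -0.15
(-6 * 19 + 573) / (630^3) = 17 / 9261000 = 0.00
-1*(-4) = 4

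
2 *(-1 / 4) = -1 / 2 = -0.50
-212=-212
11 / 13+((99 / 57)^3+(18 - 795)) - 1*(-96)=-60180097 / 89167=-674.91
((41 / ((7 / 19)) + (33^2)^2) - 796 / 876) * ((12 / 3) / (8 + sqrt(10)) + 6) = 323637125978 / 41391 - 3636372202 * sqrt(10) / 41391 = 7541202.37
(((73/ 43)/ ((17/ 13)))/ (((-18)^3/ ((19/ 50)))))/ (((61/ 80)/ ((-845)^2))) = -79.21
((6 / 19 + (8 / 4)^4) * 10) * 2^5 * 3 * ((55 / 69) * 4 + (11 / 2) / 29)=670542400 / 12673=52911.10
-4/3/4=-1/3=-0.33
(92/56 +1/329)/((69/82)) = 1.96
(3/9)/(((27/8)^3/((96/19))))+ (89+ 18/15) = 168745547/1869885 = 90.24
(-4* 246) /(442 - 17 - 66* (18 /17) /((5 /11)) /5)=-418200 /167557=-2.50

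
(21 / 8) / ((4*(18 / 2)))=0.07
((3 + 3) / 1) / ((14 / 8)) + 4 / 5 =148 / 35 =4.23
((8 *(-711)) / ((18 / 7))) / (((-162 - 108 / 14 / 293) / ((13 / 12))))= 14744639 / 996948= 14.79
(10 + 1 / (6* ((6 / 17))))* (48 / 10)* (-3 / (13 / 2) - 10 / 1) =-7888 / 15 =-525.87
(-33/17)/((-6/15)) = 4.85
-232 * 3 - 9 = -705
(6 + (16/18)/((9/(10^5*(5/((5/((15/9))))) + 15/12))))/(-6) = -2000744/729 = -2744.50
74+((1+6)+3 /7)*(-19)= -470 /7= -67.14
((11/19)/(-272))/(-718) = 11/3710624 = 0.00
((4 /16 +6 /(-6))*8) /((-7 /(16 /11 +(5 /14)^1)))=837 /539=1.55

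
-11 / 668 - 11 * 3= -22055 / 668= -33.02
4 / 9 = 0.44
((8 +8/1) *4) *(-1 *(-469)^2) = -14077504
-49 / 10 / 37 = -49 / 370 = -0.13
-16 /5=-3.20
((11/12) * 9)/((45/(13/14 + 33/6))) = 33/28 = 1.18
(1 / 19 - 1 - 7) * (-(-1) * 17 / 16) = -2567 / 304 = -8.44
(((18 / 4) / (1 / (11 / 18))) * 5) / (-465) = -11 / 372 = -0.03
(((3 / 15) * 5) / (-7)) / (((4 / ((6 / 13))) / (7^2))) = -21 / 26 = -0.81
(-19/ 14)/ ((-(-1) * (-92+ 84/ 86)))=43/ 2884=0.01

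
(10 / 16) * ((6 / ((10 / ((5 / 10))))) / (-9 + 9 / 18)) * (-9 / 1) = 27 / 136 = 0.20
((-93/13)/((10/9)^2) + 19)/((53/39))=51501/5300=9.72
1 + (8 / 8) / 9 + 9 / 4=121 / 36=3.36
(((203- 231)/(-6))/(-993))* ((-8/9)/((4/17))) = 476/26811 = 0.02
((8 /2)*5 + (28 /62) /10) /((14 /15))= 9321 /434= 21.48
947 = 947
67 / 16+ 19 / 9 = 907 / 144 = 6.30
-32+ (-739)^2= 546089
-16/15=-1.07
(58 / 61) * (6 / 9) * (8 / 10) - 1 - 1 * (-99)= 90134 / 915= 98.51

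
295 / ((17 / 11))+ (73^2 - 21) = 93481 / 17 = 5498.88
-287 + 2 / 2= -286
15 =15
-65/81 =-0.80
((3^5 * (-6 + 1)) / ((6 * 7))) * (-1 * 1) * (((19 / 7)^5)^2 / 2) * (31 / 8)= 76975536866691555 / 63274455776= 1216534.16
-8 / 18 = -4 / 9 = -0.44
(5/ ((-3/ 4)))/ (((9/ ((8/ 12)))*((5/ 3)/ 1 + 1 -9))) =40/ 513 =0.08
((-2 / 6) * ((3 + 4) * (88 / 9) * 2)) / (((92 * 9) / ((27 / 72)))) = -77 / 3726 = -0.02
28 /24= 1.17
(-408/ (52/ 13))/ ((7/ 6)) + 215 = 893/ 7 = 127.57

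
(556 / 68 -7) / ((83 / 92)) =1840 / 1411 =1.30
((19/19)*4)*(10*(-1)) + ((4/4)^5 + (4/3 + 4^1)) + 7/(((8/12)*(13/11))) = -1933/78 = -24.78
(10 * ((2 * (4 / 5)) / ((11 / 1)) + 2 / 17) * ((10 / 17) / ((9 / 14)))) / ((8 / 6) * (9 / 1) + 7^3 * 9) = 22960 / 29555163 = 0.00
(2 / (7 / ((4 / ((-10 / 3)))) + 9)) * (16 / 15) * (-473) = -30272 / 95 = -318.65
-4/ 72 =-0.06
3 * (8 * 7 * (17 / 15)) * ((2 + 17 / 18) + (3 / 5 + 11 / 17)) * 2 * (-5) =-359128 / 45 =-7980.62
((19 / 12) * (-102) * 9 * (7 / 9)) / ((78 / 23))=-52003 / 156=-333.35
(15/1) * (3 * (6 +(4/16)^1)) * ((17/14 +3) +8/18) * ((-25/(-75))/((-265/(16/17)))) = -29350/18921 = -1.55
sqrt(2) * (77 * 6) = 653.37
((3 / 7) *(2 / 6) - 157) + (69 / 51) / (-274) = -5114645 / 32606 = -156.86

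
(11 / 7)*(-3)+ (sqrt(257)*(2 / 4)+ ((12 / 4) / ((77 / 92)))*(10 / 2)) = sqrt(257) / 2+ 1017 / 77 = 21.22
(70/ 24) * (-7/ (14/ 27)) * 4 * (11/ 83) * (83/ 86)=-3465/ 172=-20.15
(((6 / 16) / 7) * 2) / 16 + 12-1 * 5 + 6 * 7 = 21955 / 448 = 49.01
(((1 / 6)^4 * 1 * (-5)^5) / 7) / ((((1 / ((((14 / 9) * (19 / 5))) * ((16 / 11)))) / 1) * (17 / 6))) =-1.05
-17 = -17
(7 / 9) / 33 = 7 / 297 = 0.02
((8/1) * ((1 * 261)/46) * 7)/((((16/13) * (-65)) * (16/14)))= -12789/3680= -3.48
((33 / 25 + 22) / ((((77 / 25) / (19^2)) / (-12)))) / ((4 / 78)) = -4477122 / 7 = -639588.86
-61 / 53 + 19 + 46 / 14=7841 / 371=21.13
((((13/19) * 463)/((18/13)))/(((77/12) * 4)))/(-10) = -78247/87780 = -0.89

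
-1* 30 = -30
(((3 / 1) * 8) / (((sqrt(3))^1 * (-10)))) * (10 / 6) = -4 * sqrt(3) / 3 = -2.31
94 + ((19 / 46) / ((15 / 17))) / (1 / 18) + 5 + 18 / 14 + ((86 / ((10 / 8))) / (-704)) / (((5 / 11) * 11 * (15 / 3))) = 192521677 / 1771000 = 108.71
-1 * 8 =-8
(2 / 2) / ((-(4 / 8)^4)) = -16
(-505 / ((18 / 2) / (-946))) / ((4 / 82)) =9793465 / 9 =1088162.78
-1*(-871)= 871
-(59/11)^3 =-205379/1331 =-154.30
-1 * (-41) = 41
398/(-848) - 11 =-4863/424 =-11.47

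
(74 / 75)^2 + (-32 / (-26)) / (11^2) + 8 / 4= 26399998 / 8848125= 2.98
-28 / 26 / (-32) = 7 / 208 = 0.03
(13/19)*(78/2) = 507/19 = 26.68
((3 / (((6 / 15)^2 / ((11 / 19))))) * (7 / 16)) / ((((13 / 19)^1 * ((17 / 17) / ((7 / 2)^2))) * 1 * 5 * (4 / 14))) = 396165 / 6656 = 59.52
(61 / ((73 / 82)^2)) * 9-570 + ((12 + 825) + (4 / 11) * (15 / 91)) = 959.77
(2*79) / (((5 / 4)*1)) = 632 / 5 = 126.40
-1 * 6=-6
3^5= 243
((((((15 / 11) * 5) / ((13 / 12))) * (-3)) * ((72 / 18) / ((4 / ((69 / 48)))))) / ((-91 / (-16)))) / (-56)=15525 / 182182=0.09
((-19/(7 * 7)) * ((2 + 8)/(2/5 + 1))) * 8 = -7600/343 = -22.16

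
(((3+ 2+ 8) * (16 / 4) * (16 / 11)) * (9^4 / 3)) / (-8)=-227448 / 11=-20677.09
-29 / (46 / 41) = -25.85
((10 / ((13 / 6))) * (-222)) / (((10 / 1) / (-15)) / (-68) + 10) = -1358640 / 13273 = -102.36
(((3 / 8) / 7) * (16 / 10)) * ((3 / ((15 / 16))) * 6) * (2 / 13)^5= 9216 / 64976275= 0.00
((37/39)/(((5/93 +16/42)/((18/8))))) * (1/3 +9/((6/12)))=1324785/14716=90.02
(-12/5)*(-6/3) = 24/5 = 4.80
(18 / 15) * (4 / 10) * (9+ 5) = 168 / 25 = 6.72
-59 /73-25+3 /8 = -14853 /584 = -25.43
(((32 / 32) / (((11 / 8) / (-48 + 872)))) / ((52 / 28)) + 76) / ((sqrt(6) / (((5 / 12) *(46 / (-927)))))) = -546365 *sqrt(6) / 397683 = -3.37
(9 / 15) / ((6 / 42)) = 4.20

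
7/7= 1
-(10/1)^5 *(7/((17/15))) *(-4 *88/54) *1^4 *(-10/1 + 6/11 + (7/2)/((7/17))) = -196000000/51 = -3843137.25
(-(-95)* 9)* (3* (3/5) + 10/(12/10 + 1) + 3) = 87894/11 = 7990.36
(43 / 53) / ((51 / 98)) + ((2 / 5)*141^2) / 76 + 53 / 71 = 3899488423 / 36463470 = 106.94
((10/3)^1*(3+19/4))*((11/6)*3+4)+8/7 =20711/84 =246.56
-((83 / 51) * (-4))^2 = -42.38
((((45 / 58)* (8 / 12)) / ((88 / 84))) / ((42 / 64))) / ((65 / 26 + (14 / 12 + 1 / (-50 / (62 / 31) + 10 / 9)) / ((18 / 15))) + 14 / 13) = 965952 / 5795911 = 0.17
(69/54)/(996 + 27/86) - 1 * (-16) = 12339341/771147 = 16.00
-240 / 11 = -21.82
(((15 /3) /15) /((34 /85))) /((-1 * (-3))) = 5 /18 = 0.28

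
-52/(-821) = 52/821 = 0.06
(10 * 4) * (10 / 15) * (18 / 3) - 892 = -732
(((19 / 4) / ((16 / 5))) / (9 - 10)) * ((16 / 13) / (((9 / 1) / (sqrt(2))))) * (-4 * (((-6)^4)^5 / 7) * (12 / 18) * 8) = 205828178847989760 * sqrt(2) / 91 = 3198736286212990.43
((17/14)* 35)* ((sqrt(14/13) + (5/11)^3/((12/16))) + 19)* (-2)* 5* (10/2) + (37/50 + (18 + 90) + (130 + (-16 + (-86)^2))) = -6592912309/199650 - 2125* sqrt(182)/13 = -35227.57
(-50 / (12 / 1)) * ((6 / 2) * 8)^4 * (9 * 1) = -12441600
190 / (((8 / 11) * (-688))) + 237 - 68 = 464043 / 2752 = 168.62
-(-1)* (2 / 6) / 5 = 1 / 15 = 0.07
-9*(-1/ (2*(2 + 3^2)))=9/ 22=0.41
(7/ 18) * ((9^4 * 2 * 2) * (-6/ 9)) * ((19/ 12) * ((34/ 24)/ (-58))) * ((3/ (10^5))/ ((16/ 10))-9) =-87907496859/ 37120000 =-2368.20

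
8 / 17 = 0.47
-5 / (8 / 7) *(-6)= 105 / 4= 26.25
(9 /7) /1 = 9 /7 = 1.29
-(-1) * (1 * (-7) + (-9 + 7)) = -9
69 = 69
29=29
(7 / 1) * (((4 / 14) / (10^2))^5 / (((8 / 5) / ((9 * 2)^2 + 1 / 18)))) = 5833 / 21609000000000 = 0.00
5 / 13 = 0.38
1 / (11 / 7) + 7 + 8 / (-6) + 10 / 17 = 3866 / 561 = 6.89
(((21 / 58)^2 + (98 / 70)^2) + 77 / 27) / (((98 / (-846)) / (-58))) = 75360787 / 30450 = 2474.90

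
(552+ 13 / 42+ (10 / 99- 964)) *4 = -1140926 / 693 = -1646.36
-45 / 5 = -9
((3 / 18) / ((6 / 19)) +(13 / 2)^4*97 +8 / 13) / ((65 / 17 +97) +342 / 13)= 5510395793 / 4045824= 1362.00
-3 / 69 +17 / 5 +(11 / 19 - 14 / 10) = 1108 / 437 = 2.54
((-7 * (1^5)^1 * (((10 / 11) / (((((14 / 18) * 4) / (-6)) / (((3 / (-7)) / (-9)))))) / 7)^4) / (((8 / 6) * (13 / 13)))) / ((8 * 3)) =-4100625 / 926401307016416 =-0.00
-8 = -8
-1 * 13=-13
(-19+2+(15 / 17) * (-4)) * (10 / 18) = -1745 / 153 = -11.41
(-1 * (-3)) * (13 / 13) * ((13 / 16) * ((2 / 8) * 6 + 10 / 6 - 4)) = -65 / 32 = -2.03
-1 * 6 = -6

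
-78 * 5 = -390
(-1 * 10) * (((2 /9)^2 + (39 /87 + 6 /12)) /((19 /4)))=-93740 /44631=-2.10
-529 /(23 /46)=-1058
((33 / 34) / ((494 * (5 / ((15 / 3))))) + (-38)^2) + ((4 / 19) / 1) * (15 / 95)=1444.04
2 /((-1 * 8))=-1 /4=-0.25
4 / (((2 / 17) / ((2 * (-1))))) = -68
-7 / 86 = -0.08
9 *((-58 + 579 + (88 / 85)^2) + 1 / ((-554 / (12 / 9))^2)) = 4698.65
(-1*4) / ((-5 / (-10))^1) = -8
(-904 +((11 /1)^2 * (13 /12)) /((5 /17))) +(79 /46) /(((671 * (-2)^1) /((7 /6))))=-848786899 /1851960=-458.32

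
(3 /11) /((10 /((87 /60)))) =87 /2200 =0.04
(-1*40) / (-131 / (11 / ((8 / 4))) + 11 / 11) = 440 / 251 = 1.75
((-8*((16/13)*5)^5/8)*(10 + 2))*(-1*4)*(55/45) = 576716800000/1113879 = 517755.34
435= 435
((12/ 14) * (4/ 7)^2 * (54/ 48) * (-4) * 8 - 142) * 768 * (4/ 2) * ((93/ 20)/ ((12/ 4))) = -620936448/ 1715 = -362062.07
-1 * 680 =-680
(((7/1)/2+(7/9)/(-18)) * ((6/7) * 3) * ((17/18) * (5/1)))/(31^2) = 3400/77841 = 0.04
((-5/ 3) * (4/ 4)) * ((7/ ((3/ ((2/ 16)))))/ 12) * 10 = -175/ 432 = -0.41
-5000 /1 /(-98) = 2500 /49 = 51.02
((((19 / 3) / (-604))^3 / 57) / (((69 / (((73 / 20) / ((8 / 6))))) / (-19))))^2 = 250707499849 / 1078517795907513886153113600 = 0.00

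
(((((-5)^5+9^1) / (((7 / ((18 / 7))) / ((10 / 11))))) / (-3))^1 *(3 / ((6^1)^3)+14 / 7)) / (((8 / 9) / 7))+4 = 1695557 / 308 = 5505.06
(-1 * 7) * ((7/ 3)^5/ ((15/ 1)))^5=-9387480337647754305649/ 643409787795778125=-14590.20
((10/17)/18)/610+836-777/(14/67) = -26902372/9333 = -2882.50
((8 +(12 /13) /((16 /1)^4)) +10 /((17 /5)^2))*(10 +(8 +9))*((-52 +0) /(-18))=1637059113 /2367488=691.48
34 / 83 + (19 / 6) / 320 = 66857 / 159360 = 0.42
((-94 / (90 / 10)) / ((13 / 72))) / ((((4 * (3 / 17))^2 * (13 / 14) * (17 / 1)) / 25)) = -279650 / 1521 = -183.86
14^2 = 196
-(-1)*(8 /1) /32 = 1 /4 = 0.25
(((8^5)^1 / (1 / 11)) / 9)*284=102367232 / 9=11374136.89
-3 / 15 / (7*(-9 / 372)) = 124 / 105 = 1.18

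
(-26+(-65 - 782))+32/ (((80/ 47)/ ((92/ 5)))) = -13177/ 25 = -527.08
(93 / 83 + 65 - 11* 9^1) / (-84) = 0.39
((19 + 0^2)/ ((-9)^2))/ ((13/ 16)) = 304/ 1053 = 0.29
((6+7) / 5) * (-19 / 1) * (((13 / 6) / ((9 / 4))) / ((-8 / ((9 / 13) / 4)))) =247 / 240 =1.03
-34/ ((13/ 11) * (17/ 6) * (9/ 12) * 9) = -176/ 117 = -1.50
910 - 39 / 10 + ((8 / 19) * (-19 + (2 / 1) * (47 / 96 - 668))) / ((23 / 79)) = -1052.12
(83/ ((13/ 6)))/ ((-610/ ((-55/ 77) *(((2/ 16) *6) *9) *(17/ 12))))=38097/ 88816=0.43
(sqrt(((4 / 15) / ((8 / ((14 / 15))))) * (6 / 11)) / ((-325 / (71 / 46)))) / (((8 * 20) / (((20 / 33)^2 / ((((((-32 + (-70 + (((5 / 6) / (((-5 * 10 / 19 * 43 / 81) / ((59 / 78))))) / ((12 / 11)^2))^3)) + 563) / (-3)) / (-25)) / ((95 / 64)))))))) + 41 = 41 -92805557079040000 * sqrt(462) / 5815316093437118616921243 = 41.00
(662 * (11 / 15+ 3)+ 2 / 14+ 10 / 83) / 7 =353.10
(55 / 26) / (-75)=-11 / 390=-0.03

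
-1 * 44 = -44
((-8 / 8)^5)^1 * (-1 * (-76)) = -76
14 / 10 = 7 / 5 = 1.40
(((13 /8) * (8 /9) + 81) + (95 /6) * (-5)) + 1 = 77 /18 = 4.28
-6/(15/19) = -38/5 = -7.60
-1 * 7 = -7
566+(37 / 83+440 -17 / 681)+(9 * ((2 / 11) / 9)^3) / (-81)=165589065363100 / 164532631131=1006.42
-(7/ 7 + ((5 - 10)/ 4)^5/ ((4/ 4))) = 2101/ 1024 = 2.05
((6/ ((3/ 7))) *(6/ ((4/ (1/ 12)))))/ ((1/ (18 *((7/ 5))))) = 441/ 10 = 44.10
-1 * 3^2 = -9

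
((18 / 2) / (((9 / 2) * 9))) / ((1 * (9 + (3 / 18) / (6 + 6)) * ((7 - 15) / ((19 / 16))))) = -0.00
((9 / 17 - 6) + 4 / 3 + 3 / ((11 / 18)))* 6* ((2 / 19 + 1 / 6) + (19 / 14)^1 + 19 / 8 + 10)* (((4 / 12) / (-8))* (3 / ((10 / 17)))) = -19355533 / 1404480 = -13.78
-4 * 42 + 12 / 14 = -1170 / 7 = -167.14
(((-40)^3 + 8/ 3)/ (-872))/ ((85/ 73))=1751927/ 27795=63.03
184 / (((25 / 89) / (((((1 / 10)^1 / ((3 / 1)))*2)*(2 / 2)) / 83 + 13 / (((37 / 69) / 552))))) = 10095055895192 / 1151625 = 8765922.84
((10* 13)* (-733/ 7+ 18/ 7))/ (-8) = 46475/ 28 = 1659.82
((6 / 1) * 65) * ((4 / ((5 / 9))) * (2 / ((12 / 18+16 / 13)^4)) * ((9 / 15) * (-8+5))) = -7308160119 / 9370805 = -779.89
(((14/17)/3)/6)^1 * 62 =434/153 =2.84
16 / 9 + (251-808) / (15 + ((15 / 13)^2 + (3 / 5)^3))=-33435539 / 1048689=-31.88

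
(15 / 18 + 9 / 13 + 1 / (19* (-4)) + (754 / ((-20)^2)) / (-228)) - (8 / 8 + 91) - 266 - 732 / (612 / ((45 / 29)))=-34909482531 / 97416800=-358.35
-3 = -3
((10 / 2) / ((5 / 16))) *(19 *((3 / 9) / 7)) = 304 / 21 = 14.48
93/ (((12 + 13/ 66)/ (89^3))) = 4327099722/ 805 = 5375279.16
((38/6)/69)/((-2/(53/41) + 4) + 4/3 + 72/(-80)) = 10070/316641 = 0.03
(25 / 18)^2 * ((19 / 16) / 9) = 11875 / 46656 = 0.25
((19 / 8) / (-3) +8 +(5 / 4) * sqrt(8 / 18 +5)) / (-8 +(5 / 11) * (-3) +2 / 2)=-1.21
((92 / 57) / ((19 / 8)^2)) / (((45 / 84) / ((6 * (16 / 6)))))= 2637824 / 308655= 8.55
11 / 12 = 0.92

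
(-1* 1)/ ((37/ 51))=-51/ 37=-1.38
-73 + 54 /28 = -995 /14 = -71.07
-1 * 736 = -736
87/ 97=0.90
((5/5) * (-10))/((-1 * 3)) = 10/3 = 3.33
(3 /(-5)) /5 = -3 /25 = -0.12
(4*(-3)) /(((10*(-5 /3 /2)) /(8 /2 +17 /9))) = 212 /25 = 8.48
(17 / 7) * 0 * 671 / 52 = 0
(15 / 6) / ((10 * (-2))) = -1 / 8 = -0.12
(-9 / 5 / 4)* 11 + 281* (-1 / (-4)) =653 / 10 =65.30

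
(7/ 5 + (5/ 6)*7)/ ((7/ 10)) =31/ 3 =10.33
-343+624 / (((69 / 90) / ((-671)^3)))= -5655531237809 / 23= -245892662513.43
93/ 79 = 1.18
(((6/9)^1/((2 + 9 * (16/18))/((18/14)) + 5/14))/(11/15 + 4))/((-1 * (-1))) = 252/14555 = 0.02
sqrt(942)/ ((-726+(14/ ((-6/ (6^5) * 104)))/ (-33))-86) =-143 * sqrt(942)/ 115360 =-0.04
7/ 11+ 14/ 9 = 217/ 99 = 2.19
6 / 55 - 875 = -48119 / 55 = -874.89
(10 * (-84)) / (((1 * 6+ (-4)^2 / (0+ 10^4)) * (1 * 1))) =-525000 / 3751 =-139.96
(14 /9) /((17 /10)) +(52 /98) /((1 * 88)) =303829 /329868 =0.92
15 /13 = 1.15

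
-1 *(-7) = 7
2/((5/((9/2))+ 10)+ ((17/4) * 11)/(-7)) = 504/1117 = 0.45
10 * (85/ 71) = 11.97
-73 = -73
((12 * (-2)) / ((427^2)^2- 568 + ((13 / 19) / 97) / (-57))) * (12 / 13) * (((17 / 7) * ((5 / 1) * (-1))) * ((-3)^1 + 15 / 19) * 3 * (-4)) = 974519424 / 4539991459526003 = 0.00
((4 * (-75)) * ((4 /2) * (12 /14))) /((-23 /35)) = 18000 /23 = 782.61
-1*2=-2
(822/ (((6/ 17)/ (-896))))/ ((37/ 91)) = -189897344/ 37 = -5132360.65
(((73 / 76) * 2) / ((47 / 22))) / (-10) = -803 / 8930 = -0.09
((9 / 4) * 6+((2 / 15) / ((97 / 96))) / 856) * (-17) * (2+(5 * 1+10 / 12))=-1119543619 / 622740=-1797.77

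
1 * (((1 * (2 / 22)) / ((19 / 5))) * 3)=15 / 209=0.07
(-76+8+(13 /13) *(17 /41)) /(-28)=2771 /1148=2.41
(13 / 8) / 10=13 / 80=0.16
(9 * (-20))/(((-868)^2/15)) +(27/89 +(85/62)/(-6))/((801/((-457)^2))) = 196574410756/10070783163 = 19.52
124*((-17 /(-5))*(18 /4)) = 9486 /5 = 1897.20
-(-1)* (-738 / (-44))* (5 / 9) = 205 / 22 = 9.32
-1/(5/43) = -43/5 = -8.60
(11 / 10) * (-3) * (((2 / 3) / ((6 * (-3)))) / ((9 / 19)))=209 / 810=0.26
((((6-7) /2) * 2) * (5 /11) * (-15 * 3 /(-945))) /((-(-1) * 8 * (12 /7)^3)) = -245 /456192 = -0.00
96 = 96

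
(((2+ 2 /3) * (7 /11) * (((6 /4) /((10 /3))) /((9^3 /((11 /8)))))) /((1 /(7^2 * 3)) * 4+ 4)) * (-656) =-14063 /59940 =-0.23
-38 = -38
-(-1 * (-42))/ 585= -14/ 195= -0.07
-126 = -126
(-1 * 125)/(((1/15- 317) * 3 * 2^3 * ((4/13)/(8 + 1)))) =73125/152128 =0.48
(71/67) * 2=142/67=2.12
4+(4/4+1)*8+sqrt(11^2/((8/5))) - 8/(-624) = 11*sqrt(10)/4+1561/78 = 28.71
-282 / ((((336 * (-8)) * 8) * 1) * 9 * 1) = 47 / 32256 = 0.00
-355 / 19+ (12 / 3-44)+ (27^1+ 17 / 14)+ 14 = -4381 / 266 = -16.47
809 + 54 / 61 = 49403 / 61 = 809.89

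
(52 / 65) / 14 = 2 / 35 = 0.06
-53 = -53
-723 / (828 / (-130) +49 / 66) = 3101670 / 24139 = 128.49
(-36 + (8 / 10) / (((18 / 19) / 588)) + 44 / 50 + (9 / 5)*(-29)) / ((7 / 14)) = 61382 / 75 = 818.43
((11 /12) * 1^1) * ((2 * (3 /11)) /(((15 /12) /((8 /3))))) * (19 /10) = 152 /75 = 2.03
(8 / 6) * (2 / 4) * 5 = 10 / 3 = 3.33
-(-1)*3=3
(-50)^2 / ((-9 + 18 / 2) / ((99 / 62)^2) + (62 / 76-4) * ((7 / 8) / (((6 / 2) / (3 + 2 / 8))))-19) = -9120000 / 80323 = -113.54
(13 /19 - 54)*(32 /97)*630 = -20422080 /1843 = -11080.89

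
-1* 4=-4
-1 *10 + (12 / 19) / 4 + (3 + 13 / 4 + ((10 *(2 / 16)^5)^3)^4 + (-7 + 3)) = -53970332463355582963425673502546899349854272308345853 / 7108743963977511794142723026332000607606455889035264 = -7.59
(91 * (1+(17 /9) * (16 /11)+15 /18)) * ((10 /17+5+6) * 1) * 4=32519578 /1683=19322.39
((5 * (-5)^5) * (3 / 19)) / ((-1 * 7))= 46875 / 133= 352.44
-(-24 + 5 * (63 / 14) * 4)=-66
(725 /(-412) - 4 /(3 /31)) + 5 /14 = -369751 /8652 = -42.74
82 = 82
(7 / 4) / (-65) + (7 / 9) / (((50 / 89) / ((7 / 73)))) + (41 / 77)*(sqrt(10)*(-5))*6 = 90391 / 854100 - 1230*sqrt(10) / 77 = -50.41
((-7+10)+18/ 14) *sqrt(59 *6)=30 *sqrt(354)/ 7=80.64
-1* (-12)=12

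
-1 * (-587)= 587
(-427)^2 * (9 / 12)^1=136746.75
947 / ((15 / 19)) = 1199.53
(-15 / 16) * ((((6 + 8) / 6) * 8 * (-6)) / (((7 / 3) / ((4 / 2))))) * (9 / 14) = 405 / 7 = 57.86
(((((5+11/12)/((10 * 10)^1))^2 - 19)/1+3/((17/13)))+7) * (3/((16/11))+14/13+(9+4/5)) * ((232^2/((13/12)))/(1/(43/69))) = -8891174200227521/2287350000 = -3887107.00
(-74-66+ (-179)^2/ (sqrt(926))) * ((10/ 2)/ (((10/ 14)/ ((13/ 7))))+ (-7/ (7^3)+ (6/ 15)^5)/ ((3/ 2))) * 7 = -7958348/ 625+ 63748357067 * sqrt(926)/ 20256250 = 83033.55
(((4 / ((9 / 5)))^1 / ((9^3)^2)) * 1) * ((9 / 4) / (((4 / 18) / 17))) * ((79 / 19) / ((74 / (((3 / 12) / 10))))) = 1343 / 1328366304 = 0.00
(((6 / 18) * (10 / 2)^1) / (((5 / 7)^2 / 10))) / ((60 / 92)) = 2254 / 45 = 50.09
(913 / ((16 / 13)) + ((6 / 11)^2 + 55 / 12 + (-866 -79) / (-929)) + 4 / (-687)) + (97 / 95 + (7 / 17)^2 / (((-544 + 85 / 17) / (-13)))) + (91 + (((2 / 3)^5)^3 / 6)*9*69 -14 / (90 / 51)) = 3000024594012515428069 / 3605656117568831568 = 832.03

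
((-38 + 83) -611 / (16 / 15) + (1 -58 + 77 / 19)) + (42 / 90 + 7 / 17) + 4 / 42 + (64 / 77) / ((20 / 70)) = -3443402533 / 5969040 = -576.88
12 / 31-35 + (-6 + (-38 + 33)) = -1414 / 31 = -45.61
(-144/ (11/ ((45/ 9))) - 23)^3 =-921167317/ 1331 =-692086.64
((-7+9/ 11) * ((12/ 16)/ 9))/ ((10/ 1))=-17/ 330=-0.05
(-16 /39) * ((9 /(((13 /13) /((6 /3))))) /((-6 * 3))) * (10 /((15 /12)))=128 /39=3.28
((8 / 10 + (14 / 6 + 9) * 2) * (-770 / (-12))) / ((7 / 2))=3872 / 9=430.22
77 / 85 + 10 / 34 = 6 / 5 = 1.20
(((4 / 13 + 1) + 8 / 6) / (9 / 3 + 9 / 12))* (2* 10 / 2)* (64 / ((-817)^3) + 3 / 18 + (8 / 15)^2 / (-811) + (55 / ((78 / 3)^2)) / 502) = 1.17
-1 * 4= -4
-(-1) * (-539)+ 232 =-307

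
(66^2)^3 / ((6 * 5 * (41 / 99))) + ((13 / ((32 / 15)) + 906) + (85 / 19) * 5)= 829184543031877 / 124640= 6652635935.75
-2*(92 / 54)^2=-5.81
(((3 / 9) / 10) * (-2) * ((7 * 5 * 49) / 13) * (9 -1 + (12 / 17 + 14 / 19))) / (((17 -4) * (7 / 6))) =-298900 / 54587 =-5.48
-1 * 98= -98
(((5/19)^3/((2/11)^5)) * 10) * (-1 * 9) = -905911875/109744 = -8254.77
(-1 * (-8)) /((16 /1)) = 1 /2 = 0.50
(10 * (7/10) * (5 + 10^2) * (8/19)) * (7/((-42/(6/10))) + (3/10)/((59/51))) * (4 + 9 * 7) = 3303.50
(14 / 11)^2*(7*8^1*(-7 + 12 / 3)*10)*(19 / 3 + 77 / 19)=-64977920 / 2299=-28263.56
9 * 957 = 8613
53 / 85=0.62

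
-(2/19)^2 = -0.01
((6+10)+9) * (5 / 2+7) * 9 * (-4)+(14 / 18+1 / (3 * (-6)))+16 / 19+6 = -2921513 / 342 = -8542.44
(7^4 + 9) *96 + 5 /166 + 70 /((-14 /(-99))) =38487935 /166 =231855.03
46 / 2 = 23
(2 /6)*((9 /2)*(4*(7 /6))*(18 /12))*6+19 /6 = 397 /6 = 66.17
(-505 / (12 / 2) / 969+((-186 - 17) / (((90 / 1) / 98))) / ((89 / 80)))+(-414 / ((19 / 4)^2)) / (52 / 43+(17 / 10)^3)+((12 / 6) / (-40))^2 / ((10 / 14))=-58025703273792091 / 287580445974000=-201.77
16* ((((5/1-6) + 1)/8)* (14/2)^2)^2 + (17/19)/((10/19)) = 17/10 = 1.70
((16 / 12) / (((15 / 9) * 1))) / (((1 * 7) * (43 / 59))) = 236 / 1505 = 0.16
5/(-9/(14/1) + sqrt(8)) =630/1487 + 1960 * sqrt(2)/1487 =2.29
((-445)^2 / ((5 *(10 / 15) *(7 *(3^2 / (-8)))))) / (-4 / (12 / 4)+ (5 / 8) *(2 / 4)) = 2534720 / 343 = 7389.85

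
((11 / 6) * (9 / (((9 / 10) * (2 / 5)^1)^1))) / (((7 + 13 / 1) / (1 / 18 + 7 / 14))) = 1.27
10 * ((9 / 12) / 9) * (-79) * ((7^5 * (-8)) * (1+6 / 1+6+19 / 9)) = 133758820.74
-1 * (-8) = 8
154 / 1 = 154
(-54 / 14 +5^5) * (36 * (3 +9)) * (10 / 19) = 94383360 / 133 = 709649.32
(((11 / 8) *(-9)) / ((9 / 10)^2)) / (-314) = 275 / 5652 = 0.05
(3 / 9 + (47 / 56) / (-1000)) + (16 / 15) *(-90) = -16072141 / 168000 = -95.67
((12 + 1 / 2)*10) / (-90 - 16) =-125 / 106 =-1.18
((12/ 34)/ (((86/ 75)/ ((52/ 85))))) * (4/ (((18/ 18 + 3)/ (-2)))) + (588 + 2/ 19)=138770378/ 236113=587.73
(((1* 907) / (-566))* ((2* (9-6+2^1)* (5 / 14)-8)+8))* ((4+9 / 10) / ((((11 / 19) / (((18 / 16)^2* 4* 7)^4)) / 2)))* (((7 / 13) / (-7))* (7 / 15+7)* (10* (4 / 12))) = 48486038110546365 / 165761024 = 292505662.31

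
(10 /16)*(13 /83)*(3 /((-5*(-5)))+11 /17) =2119 /28220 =0.08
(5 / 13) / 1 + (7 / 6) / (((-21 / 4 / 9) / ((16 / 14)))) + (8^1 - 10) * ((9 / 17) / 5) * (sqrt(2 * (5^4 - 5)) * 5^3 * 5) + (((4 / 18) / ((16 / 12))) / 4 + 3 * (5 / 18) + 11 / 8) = 127 / 364 - 4500 * sqrt(310) / 17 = -4660.28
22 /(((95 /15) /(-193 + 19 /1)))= -11484 /19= -604.42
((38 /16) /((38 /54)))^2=729 /64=11.39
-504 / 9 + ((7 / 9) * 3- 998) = -3155 / 3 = -1051.67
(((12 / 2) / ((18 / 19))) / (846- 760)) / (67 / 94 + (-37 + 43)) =893 / 81399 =0.01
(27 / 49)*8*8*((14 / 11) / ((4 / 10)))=112.21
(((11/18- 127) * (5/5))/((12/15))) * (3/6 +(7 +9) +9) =-193375/48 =-4028.65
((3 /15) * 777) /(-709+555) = -111 /110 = -1.01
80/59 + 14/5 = 1226/295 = 4.16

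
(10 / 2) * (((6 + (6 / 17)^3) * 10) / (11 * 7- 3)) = 742350 / 181781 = 4.08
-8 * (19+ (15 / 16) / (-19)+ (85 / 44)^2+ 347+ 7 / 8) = -6815295 / 2299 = -2964.46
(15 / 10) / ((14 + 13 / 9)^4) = 19683 / 746602082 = 0.00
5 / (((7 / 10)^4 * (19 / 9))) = 450000 / 45619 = 9.86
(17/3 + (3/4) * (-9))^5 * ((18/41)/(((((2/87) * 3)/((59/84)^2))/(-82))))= 37481657057/97542144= 384.26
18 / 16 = 9 / 8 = 1.12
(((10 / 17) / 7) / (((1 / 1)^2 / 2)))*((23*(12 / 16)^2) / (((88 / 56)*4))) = 1035 / 2992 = 0.35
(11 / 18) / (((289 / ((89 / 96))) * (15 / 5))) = 979 / 1498176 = 0.00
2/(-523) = -2/523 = -0.00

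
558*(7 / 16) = 1953 / 8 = 244.12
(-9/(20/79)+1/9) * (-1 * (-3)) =-6379/60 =-106.32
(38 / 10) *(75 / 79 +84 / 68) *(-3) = -167238 / 6715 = -24.91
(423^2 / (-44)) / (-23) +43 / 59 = 10600327 / 59708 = 177.54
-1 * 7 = -7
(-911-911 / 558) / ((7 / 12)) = -1018498 / 651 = -1564.51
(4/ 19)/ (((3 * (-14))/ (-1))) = 2/ 399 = 0.01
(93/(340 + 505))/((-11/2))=-186/9295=-0.02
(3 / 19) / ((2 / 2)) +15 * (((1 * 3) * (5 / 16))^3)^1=974163 / 77824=12.52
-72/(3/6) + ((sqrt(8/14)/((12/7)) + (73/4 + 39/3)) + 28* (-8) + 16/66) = -44419/132 + sqrt(7)/6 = -336.07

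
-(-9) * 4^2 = 144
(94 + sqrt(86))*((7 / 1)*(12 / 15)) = 28*sqrt(86) / 5 + 2632 / 5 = 578.33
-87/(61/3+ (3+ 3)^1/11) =-2871/689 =-4.17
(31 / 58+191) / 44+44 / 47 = 634411 / 119944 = 5.29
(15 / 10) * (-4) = -6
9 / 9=1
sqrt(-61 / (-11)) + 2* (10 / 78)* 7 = 4.15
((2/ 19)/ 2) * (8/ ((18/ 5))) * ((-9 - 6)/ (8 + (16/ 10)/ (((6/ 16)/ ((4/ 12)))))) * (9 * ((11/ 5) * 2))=-7425/ 1007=-7.37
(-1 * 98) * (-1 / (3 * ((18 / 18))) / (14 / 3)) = 7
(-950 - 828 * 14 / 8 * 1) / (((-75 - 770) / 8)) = 19192 / 845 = 22.71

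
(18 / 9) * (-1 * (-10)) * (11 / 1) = 220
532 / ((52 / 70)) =9310 / 13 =716.15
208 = 208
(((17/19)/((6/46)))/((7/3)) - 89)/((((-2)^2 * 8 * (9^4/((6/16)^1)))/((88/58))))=-62953/269928288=-0.00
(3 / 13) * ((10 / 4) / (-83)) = -15 / 2158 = -0.01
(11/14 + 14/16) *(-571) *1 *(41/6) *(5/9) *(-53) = 192321365/1008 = 190795.00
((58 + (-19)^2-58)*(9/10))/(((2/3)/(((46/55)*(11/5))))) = 224181/250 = 896.72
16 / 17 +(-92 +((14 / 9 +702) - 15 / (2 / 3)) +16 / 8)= 181151 / 306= 592.00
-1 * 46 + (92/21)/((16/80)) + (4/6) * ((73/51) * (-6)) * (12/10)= -55274/1785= -30.97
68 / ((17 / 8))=32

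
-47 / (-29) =47 / 29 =1.62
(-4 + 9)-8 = -3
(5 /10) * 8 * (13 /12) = 13 /3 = 4.33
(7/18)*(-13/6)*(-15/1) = 455/36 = 12.64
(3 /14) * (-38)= -57 /7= -8.14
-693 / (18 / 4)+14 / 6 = -455 / 3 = -151.67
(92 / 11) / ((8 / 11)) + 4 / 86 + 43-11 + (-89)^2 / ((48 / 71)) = 24272693 / 2064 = 11760.03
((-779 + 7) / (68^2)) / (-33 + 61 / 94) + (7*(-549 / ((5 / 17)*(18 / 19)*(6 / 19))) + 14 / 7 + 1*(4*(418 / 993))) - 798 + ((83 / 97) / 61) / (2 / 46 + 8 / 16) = -7654270609779419377 / 172124949542300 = -44469.27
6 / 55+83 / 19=4679 / 1045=4.48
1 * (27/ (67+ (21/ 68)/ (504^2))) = 22208256/ 55109377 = 0.40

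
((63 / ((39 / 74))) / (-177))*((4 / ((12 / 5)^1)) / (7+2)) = -2590 / 20709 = -0.13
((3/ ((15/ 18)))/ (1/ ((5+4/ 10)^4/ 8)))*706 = 1688388057/ 6250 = 270142.09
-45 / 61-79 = -4864 / 61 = -79.74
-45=-45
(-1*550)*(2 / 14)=-550 / 7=-78.57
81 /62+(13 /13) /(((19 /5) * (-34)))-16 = -147204 /10013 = -14.70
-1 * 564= -564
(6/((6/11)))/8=11/8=1.38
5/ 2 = 2.50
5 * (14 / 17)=70 / 17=4.12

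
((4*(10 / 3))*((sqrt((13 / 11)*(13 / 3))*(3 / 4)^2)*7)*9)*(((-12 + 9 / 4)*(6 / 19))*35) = -16769025*sqrt(33) / 836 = -115228.13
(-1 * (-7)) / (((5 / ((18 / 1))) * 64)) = 63 / 160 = 0.39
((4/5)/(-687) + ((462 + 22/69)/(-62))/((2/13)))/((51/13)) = -1543239451/124906905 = -12.36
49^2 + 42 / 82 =98462 / 41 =2401.51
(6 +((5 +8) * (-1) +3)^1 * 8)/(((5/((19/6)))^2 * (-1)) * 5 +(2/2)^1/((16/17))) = 427424/65863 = 6.49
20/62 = 10/31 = 0.32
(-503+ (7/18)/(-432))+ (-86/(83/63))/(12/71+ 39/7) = -105237667729/204594336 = -514.37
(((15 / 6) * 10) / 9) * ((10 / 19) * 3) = 250 / 57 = 4.39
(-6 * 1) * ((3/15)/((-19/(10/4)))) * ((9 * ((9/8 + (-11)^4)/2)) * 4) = 3162699/76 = 41614.46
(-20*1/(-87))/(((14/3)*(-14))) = -5/1421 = -0.00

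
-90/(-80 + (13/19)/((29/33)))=49590/43651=1.14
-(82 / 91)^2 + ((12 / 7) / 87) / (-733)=-142936800 / 176029217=-0.81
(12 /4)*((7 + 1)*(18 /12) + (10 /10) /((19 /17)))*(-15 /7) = -1575 /19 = -82.89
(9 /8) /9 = 1 /8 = 0.12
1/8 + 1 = 9/8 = 1.12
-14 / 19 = -0.74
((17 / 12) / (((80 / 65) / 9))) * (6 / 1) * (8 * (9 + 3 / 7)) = 65637 / 14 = 4688.36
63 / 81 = 7 / 9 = 0.78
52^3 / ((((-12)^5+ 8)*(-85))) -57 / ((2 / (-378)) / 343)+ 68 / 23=3695141.96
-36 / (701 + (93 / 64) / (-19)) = -43776 / 852323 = -0.05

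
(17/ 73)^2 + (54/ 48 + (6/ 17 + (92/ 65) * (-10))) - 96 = -1023397779/ 9421672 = -108.62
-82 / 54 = -41 / 27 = -1.52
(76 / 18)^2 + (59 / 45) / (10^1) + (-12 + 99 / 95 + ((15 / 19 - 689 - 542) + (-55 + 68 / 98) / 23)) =-106284789617 / 86722650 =-1225.57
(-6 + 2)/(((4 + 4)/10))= -5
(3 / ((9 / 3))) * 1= 1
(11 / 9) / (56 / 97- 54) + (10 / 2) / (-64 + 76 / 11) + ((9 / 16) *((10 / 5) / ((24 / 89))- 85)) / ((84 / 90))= -46.87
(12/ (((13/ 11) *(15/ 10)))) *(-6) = -528/ 13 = -40.62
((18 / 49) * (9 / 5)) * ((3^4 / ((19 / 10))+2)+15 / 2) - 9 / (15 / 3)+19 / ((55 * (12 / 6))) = 480499 / 14630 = 32.84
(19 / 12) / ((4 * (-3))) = -19 / 144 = -0.13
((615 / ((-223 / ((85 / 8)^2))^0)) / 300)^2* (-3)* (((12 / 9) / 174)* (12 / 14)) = -0.08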